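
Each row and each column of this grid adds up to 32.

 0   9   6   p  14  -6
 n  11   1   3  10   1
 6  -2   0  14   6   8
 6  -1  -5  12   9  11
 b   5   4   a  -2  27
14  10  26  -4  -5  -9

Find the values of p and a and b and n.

The known cells in row 2 total 26, leaving 32 − 26 = 6 for the blank.
The known cells in column 1 total 32, leaving 32 − 32 = 0 for the blank.
The known cells in row 1 total 23, leaving 32 − 23 = 9 for the blank.
The known cells in row 5 total 34, leaving 32 − 34 = -2 for the blank.

p = 9, a = -2, b = 0, n = 6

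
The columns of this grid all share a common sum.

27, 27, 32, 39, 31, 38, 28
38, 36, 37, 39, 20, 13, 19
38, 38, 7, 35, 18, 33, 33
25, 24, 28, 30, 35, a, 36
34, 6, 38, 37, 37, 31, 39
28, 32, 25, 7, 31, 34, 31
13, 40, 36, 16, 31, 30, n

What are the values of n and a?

n = 17, a = 24

Column 4 sums to 203 and so does column 5; that's the common total.
In column 7 the known cells total 186, leaving 203 − 186 = 17.
In column 6 the known cells total 179, leaving 203 − 179 = 24.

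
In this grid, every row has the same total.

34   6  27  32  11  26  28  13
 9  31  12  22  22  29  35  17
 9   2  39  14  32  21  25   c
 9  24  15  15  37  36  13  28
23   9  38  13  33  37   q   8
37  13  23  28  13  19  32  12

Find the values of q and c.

The complete rows each total 177.
Row 5 is missing 177 − 161 = 16 (since 23 + 9 + 38 + 13 + 33 + 37 + 8 = 161).
Row 3 is missing 177 − 142 = 35 (since 9 + 2 + 39 + 14 + 32 + 21 + 25 = 142).

q = 16, c = 35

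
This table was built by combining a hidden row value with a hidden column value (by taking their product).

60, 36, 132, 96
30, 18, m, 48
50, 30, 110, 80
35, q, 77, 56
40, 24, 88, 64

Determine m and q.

Each row is a constant multiple of every other row — this is a multiplication table with the headers hidden.
Row 2 is 30/60 = 1/2 times row 1, so its entry in column 3 is 132 × 1/2 = 66.
Row 4 is 35/60 = 7/12 times row 1, so its entry in column 2 is 36 × 7/12 = 21.

m = 66, q = 21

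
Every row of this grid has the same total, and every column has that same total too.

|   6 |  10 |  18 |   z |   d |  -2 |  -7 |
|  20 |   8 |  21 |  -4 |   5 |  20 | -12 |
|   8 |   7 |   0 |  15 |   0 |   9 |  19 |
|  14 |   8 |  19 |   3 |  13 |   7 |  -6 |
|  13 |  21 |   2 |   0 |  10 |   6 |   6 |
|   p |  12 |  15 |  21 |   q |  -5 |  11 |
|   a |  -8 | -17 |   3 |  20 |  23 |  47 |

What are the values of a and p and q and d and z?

a = -10, p = 7, q = -3, d = 13, z = 20

Rows 2 and 3 both sum to 58, so that's the common total.
The known cells in column 4 total 38, leaving 58 − 38 = 20 for the blank.
The known cells in row 1 total 45, leaving 58 − 45 = 13 for the blank.
The known cells in column 5 total 61, leaving 58 − 61 = -3 for the blank.
The known cells in row 6 total 51, leaving 58 − 51 = 7 for the blank.
The known cells in row 7 total 68, leaving 58 − 68 = -10 for the blank.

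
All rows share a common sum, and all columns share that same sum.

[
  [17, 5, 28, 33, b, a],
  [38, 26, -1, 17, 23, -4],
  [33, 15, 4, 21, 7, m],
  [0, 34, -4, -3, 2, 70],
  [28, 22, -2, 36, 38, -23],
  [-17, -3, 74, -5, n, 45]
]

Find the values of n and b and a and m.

n = 5, b = 24, a = -8, m = 19

Rows 2 and 4 both sum to 99, so that's the common total.
The known cells in row 6 total 94, leaving 99 − 94 = 5 for the blank.
The known cells in row 3 total 80, leaving 99 − 80 = 19 for the blank.
The known cells in column 5 total 75, leaving 99 − 75 = 24 for the blank.
The known cells in row 1 total 107, leaving 99 − 107 = -8 for the blank.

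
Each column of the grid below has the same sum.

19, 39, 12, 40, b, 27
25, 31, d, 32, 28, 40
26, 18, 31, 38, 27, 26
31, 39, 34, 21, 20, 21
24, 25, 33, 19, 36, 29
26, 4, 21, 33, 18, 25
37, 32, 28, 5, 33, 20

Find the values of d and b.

Columns 1 and 6 both add up to 188, so every column sums to 188.
Column 3: 12 + 31 + 34 + 33 + 21 + 28 = 159, so the missing entry is 188 − 159 = 29.
Column 5: 28 + 27 + 20 + 36 + 18 + 33 = 162, so the missing entry is 188 − 162 = 26.

d = 29, b = 26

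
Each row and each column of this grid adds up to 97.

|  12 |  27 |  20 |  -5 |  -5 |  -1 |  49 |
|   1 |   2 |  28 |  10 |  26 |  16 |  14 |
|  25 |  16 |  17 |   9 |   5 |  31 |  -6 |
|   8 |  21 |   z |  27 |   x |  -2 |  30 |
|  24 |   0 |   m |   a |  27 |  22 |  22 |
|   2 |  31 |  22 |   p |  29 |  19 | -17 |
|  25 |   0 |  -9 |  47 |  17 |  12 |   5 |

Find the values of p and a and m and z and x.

p = 11, a = -2, m = 4, z = 15, x = -2

Column 5 has -5 + 26 + 5 + 27 + 29 + 17 = 99; the blank must be 97 − 99 = -2.
Row 6 has 2 + 31 + 22 + 29 + 19 − 17 = 86; the blank must be 97 − 86 = 11.
Column 4 has -5 + 10 + 9 + 27 + 11 + 47 = 99; the blank must be 97 − 99 = -2.
Row 5 has 24 + 0 − 2 + 27 + 22 + 22 = 93; the blank must be 97 − 93 = 4.
Row 4 has 8 + 21 + 27 − 2 − 2 + 30 = 82; the blank must be 97 − 82 = 15.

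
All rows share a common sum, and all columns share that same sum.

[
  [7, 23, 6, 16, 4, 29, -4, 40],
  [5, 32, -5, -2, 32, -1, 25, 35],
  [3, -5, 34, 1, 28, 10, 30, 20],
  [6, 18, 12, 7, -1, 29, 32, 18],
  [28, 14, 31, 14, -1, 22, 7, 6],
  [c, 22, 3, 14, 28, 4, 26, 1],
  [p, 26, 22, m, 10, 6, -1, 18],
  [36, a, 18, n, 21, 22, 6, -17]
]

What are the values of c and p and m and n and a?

c = 23, p = 13, m = 27, n = 44, a = -9

Rows 1 and 2 both sum to 121, so that's the common total.
Column 2: 23 + 32 − 5 + 18 + 14 + 22 + 26 = 130, so its missing entry is 121 − 130 = -9.
Row 8: 36 − 9 + 18 + 21 + 22 + 6 − 17 = 77, so its missing entry is 121 − 77 = 44.
Row 6: 22 + 3 + 14 + 28 + 4 + 26 + 1 = 98, so its missing entry is 121 − 98 = 23.
Column 1: 7 + 5 + 3 + 6 + 28 + 23 + 36 = 108, so its missing entry is 121 − 108 = 13.
Row 7: 13 + 26 + 22 + 10 + 6 − 1 + 18 = 94, so its missing entry is 121 − 94 = 27.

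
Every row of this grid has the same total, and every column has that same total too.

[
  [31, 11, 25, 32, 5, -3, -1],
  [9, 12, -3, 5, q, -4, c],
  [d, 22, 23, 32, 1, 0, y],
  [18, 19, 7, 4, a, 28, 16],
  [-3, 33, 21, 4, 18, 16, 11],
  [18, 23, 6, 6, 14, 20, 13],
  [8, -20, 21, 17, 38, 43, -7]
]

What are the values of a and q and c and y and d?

a = 8, q = 16, c = 65, y = 3, d = 19

Rows 1 and 5 both sum to 100, so that's the common total.
Row 4: 18 + 19 + 7 + 4 + 28 + 16 = 92, so its missing entry is 100 − 92 = 8.
Column 1: 31 + 9 + 18 − 3 + 18 + 8 = 81, so its missing entry is 100 − 81 = 19.
Column 5: 5 + 1 + 8 + 18 + 14 + 38 = 84, so its missing entry is 100 − 84 = 16.
Row 3: 19 + 22 + 23 + 32 + 1 + 0 = 97, so its missing entry is 100 − 97 = 3.
Row 2: 9 + 12 − 3 + 5 + 16 − 4 = 35, so its missing entry is 100 − 35 = 65.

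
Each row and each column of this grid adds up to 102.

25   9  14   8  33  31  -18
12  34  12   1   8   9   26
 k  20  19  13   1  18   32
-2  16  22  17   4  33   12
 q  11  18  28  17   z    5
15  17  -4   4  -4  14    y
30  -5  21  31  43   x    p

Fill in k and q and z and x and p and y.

k = -1, q = 23, z = 0, x = -3, p = -15, y = 60

Row 3 has 20 + 19 + 13 + 1 + 18 + 32 = 103; the blank must be 102 − 103 = -1.
Column 1 has 25 + 12 − 1 − 2 + 15 + 30 = 79; the blank must be 102 − 79 = 23.
Row 5 has 23 + 11 + 18 + 28 + 17 + 5 = 102; the blank must be 102 − 102 = 0.
Column 6 has 31 + 9 + 18 + 33 + 0 + 14 = 105; the blank must be 102 − 105 = -3.
Row 6 has 15 + 17 − 4 + 4 − 4 + 14 = 42; the blank must be 102 − 42 = 60.
Row 7 has 30 − 5 + 21 + 31 + 43 − 3 = 117; the blank must be 102 − 117 = -15.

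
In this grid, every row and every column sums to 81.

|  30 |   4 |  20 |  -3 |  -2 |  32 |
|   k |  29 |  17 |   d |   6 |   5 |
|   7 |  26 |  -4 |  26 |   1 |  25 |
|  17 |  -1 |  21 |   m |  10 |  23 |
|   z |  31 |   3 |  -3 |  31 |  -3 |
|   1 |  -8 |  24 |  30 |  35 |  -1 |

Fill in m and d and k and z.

Row 5: 31 + 3 − 3 + 31 − 3 = 59, so its missing entry is 81 − 59 = 22.
Column 1: 30 + 7 + 17 + 22 + 1 = 77, so its missing entry is 81 − 77 = 4.
Row 4: 17 − 1 + 21 + 10 + 23 = 70, so its missing entry is 81 − 70 = 11.
Row 2: 4 + 29 + 17 + 6 + 5 = 61, so its missing entry is 81 − 61 = 20.

m = 11, d = 20, k = 4, z = 22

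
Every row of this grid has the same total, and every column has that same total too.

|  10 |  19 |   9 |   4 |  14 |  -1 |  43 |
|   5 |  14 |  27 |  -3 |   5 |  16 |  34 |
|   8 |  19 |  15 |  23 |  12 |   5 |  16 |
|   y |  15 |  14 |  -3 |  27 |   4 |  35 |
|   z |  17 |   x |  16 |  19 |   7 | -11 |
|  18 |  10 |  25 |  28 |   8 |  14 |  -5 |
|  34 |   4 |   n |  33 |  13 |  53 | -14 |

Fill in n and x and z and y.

Rows 1 and 2 both sum to 98, so that's the common total.
Row 7: 34 + 4 + 33 + 13 + 53 − 14 = 123, so its missing entry is 98 − 123 = -25.
Column 3: 9 + 27 + 15 + 14 + 25 − 25 = 65, so its missing entry is 98 − 65 = 33.
Row 5: 17 + 33 + 16 + 19 + 7 − 11 = 81, so its missing entry is 98 − 81 = 17.
Row 4: 15 + 14 − 3 + 27 + 4 + 35 = 92, so its missing entry is 98 − 92 = 6.

n = -25, x = 33, z = 17, y = 6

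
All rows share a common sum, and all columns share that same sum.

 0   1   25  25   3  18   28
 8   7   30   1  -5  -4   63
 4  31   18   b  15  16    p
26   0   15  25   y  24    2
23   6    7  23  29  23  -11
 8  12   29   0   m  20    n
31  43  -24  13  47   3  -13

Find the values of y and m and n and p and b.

Rows 1 and 2 both sum to 100, so that's the common total.
Row 4: 26 + 0 + 15 + 25 + 24 + 2 = 92, so its missing entry is 100 − 92 = 8.
Column 5: 3 − 5 + 15 + 8 + 29 + 47 = 97, so its missing entry is 100 − 97 = 3.
Column 4: 25 + 1 + 25 + 23 + 0 + 13 = 87, so its missing entry is 100 − 87 = 13.
Row 3: 4 + 31 + 18 + 13 + 15 + 16 = 97, so its missing entry is 100 − 97 = 3.
Row 6: 8 + 12 + 29 + 0 + 3 + 20 = 72, so its missing entry is 100 − 72 = 28.

y = 8, m = 3, n = 28, p = 3, b = 13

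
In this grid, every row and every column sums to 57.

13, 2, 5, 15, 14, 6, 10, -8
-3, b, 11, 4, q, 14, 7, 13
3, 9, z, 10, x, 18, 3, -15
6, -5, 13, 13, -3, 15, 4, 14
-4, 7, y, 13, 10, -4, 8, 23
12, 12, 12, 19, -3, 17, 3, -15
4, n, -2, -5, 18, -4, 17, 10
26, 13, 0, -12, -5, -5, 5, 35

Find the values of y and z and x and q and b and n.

Row 7 has 4 − 2 − 5 + 18 − 4 + 17 + 10 = 38; the blank must be 57 − 38 = 19.
Column 2 has 2 + 9 − 5 + 7 + 12 + 19 + 13 = 57; the blank must be 57 − 57 = 0.
Row 2 has -3 + 0 + 11 + 4 + 14 + 7 + 13 = 46; the blank must be 57 − 46 = 11.
Column 5 has 14 + 11 − 3 + 10 − 3 + 18 − 5 = 42; the blank must be 57 − 42 = 15.
Row 5 has -4 + 7 + 13 + 10 − 4 + 8 + 23 = 53; the blank must be 57 − 53 = 4.
Row 3 has 3 + 9 + 10 + 15 + 18 + 3 − 15 = 43; the blank must be 57 − 43 = 14.

y = 4, z = 14, x = 15, q = 11, b = 0, n = 19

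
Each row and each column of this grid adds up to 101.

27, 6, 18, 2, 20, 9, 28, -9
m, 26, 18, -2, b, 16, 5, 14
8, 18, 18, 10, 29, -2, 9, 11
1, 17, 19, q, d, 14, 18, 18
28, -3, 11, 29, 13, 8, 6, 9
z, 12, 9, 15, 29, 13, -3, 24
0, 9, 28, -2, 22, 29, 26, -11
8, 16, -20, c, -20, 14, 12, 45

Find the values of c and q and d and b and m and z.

Row 8 has 8 + 16 − 20 − 20 + 14 + 12 + 45 = 55; the blank must be 101 − 55 = 46.
Column 4 has 2 − 2 + 10 + 29 + 15 − 2 + 46 = 98; the blank must be 101 − 98 = 3.
Row 4 has 1 + 17 + 19 + 3 + 14 + 18 + 18 = 90; the blank must be 101 − 90 = 11.
Column 5 has 20 + 29 + 11 + 13 + 29 + 22 − 20 = 104; the blank must be 101 − 104 = -3.
Row 6 has 12 + 9 + 15 + 29 + 13 − 3 + 24 = 99; the blank must be 101 − 99 = 2.
Row 2 has 26 + 18 − 2 − 3 + 16 + 5 + 14 = 74; the blank must be 101 − 74 = 27.

c = 46, q = 3, d = 11, b = -3, m = 27, z = 2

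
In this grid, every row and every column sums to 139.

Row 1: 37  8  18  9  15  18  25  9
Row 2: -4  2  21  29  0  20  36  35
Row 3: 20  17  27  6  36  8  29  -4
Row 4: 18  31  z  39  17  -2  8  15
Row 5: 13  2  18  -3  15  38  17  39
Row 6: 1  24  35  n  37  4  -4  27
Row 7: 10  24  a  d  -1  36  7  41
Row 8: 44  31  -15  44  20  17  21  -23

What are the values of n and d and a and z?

n = 15, d = 0, a = 22, z = 13

The known cells in row 6 total 124, leaving 139 − 124 = 15 for the blank.
The known cells in column 4 total 139, leaving 139 − 139 = 0 for the blank.
The known cells in row 7 total 117, leaving 139 − 117 = 22 for the blank.
The known cells in row 4 total 126, leaving 139 − 126 = 13 for the blank.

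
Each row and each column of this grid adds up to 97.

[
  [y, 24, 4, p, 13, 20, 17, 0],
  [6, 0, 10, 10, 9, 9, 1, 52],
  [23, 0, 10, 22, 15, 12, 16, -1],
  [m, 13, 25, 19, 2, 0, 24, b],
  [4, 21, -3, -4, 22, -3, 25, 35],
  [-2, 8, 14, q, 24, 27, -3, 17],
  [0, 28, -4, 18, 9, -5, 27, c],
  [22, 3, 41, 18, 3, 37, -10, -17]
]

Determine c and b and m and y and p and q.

c = 24, b = -13, m = 27, y = 17, p = 2, q = 12

Row 7: 0 + 28 − 4 + 18 + 9 − 5 + 27 = 73, so its missing entry is 97 − 73 = 24.
Column 8: 0 + 52 − 1 + 35 + 17 + 24 − 17 = 110, so its missing entry is 97 − 110 = -13.
Row 4: 13 + 25 + 19 + 2 + 0 + 24 − 13 = 70, so its missing entry is 97 − 70 = 27.
Column 1: 6 + 23 + 27 + 4 − 2 + 0 + 22 = 80, so its missing entry is 97 − 80 = 17.
Row 1: 17 + 24 + 4 + 13 + 20 + 17 + 0 = 95, so its missing entry is 97 − 95 = 2.
Row 6: -2 + 8 + 14 + 24 + 27 − 3 + 17 = 85, so its missing entry is 97 − 85 = 12.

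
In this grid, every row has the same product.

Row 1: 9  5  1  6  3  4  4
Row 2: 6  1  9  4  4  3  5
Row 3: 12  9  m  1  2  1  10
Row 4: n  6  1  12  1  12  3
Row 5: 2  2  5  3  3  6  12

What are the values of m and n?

m = 6, n = 5

Rows 2 and 5 each multiply to 12960, so every row has product 12960.
Row 3: 12×9×1×2×1×10 = 2160, so the missing entry is 12960 ÷ 2160 = 6.
Row 4: 6×1×12×1×12×3 = 2592, so the missing entry is 12960 ÷ 2592 = 5.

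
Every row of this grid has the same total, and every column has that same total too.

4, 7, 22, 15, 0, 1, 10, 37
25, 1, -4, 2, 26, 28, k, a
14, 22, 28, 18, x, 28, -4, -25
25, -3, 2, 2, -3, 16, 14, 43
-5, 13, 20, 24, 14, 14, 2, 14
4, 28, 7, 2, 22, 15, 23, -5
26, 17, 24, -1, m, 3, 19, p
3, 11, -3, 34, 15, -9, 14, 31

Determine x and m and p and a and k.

x = 15, m = 7, p = 1, a = 0, k = 18

Rows 1 and 4 both sum to 96, so that's the common total.
The known cells in row 3 total 81, leaving 96 − 81 = 15 for the blank.
The known cells in column 5 total 89, leaving 96 − 89 = 7 for the blank.
The known cells in row 7 total 95, leaving 96 − 95 = 1 for the blank.
The known cells in column 8 total 96, leaving 96 − 96 = 0 for the blank.
The known cells in row 2 total 78, leaving 96 − 78 = 18 for the blank.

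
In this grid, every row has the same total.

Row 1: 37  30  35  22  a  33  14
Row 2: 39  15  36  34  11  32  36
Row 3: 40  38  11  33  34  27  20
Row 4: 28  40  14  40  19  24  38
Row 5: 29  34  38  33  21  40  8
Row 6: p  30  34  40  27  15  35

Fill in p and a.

p = 22, a = 32

Row 3 sums to 203 and so does row 5; that's the common total.
In row 6 the known cells total 181, leaving 203 − 181 = 22.
In row 1 the known cells total 171, leaving 203 − 171 = 32.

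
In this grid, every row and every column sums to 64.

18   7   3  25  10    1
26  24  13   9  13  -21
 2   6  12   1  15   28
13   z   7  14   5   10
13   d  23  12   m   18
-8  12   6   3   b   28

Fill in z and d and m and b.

z = 15, d = 0, m = -2, b = 23

Row 4 has 13 + 7 + 14 + 5 + 10 = 49; the blank must be 64 − 49 = 15.
Row 6 has -8 + 12 + 6 + 3 + 28 = 41; the blank must be 64 − 41 = 23.
Column 2 has 7 + 24 + 6 + 15 + 12 = 64; the blank must be 64 − 64 = 0.
Row 5 has 13 + 0 + 23 + 12 + 18 = 66; the blank must be 64 − 66 = -2.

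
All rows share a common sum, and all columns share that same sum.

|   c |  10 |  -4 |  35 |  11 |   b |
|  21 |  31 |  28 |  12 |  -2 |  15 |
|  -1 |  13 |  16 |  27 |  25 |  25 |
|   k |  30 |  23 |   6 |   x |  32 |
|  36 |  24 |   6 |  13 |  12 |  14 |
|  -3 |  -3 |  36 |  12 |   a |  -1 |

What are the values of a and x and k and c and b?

Rows 2 and 3 both sum to 105, so that's the common total.
The known cells in row 6 total 41, leaving 105 − 41 = 64 for the blank.
The known cells in column 5 total 110, leaving 105 − 110 = -5 for the blank.
The known cells in row 4 total 86, leaving 105 − 86 = 19 for the blank.
The known cells in column 1 total 72, leaving 105 − 72 = 33 for the blank.
The known cells in row 1 total 85, leaving 105 − 85 = 20 for the blank.

a = 64, x = -5, k = 19, c = 33, b = 20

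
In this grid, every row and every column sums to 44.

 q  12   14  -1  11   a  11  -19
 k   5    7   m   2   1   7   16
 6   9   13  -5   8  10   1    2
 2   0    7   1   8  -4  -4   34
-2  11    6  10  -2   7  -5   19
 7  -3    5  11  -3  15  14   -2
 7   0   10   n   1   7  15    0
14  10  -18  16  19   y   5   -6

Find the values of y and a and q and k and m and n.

y = 4, a = 4, q = 12, k = -2, m = 8, n = 4

Row 8: 14 + 10 − 18 + 16 + 19 + 5 − 6 = 40, so its missing entry is 44 − 40 = 4.
Column 6: 1 + 10 − 4 + 7 + 15 + 7 + 4 = 40, so its missing entry is 44 − 40 = 4.
Row 1: 12 + 14 − 1 + 11 + 4 + 11 − 19 = 32, so its missing entry is 44 − 32 = 12.
Column 1: 12 + 6 + 2 − 2 + 7 + 7 + 14 = 46, so its missing entry is 44 − 46 = -2.
Row 7: 7 + 0 + 10 + 1 + 7 + 15 + 0 = 40, so its missing entry is 44 − 40 = 4.
Row 2: -2 + 5 + 7 + 2 + 1 + 7 + 16 = 36, so its missing entry is 44 − 36 = 8.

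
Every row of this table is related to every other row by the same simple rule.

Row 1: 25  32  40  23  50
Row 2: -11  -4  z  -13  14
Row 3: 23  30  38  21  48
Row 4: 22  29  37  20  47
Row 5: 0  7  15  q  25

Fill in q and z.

The difference between any two rows is the same in every column — this is an addition table with the headers hidden.
Row 5 minus row 1 is 7 − 32 = -25, so its entry in column 4 is 23 + (-25) = -2.
Row 2 minus row 1 is -4 − 32 = -36, so its entry in column 3 is 40 + (-36) = 4.

q = -2, z = 4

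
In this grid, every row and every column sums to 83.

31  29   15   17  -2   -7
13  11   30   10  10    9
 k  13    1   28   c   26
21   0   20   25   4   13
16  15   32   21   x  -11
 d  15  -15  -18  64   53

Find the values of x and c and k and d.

x = 10, c = -3, k = 18, d = -16

Row 5 has 16 + 15 + 32 + 21 − 11 = 73; the blank must be 83 − 73 = 10.
Column 5 has -2 + 10 + 4 + 10 + 64 = 86; the blank must be 83 − 86 = -3.
Row 3 has 13 + 1 + 28 − 3 + 26 = 65; the blank must be 83 − 65 = 18.
Row 6 has 15 − 15 − 18 + 64 + 53 = 99; the blank must be 83 − 99 = -16.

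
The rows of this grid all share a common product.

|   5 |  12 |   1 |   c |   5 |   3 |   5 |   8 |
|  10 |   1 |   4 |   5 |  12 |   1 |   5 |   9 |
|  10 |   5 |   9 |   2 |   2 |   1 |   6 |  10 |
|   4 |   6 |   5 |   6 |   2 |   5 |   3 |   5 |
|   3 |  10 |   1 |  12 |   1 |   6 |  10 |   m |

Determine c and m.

c = 3, m = 5

Rows 2 and 3 each multiply to 108000, so every row has product 108000.
Row 1: 5×12×1×5×3×5×8 = 36000, so the missing entry is 108000 ÷ 36000 = 3.
Row 5: 3×10×1×12×1×6×10 = 21600, so the missing entry is 108000 ÷ 21600 = 5.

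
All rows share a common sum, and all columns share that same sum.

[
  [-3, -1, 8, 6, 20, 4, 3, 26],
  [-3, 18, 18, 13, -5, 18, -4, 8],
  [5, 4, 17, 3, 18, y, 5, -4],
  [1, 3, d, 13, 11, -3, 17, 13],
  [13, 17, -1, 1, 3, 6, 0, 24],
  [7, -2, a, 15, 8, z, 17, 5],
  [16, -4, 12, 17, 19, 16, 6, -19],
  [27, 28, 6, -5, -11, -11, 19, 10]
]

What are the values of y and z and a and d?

y = 15, z = 18, a = -5, d = 8

Rows 1 and 2 both sum to 63, so that's the common total.
Row 3: 5 + 4 + 17 + 3 + 18 + 5 − 4 = 48, so its missing entry is 63 − 48 = 15.
Row 4: 1 + 3 + 13 + 11 − 3 + 17 + 13 = 55, so its missing entry is 63 − 55 = 8.
Column 3: 8 + 18 + 17 + 8 − 1 + 12 + 6 = 68, so its missing entry is 63 − 68 = -5.
Row 6: 7 − 2 − 5 + 15 + 8 + 17 + 5 = 45, so its missing entry is 63 − 45 = 18.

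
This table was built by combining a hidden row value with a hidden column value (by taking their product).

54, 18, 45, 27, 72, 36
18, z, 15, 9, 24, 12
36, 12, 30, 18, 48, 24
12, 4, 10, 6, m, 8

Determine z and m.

z = 6, m = 16

Each row is a constant multiple of every other row — this is a multiplication table with the headers hidden.
Row 2 is 12/36 = 1/3 times row 1, so its entry in column 2 is 18 × 1/3 = 6.
Row 4 is 8/36 = 2/9 times row 1, so its entry in column 5 is 72 × 2/9 = 16.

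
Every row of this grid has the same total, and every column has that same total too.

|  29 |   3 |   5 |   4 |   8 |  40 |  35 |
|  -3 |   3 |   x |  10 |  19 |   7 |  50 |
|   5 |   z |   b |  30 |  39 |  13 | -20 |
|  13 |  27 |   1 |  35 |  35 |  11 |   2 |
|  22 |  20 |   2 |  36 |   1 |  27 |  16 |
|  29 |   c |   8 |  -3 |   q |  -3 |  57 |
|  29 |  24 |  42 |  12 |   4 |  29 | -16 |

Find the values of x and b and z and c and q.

x = 38, b = 28, z = 29, c = 18, q = 18

Rows 1 and 4 both sum to 124, so that's the common total.
Row 2: -3 + 3 + 10 + 19 + 7 + 50 = 86, so its missing entry is 124 − 86 = 38.
Column 5: 8 + 19 + 39 + 35 + 1 + 4 = 106, so its missing entry is 124 − 106 = 18.
Row 6: 29 + 8 − 3 + 18 − 3 + 57 = 106, so its missing entry is 124 − 106 = 18.
Column 2: 3 + 3 + 27 + 20 + 18 + 24 = 95, so its missing entry is 124 − 95 = 29.
Row 3: 5 + 29 + 30 + 39 + 13 − 20 = 96, so its missing entry is 124 − 96 = 28.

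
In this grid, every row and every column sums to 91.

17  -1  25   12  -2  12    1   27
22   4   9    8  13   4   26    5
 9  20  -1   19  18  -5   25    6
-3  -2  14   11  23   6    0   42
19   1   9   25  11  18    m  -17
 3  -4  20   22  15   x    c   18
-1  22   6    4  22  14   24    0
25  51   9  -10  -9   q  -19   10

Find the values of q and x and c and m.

q = 34, x = 8, c = 9, m = 25

Row 5 has 19 + 1 + 9 + 25 + 11 + 18 − 17 = 66; the blank must be 91 − 66 = 25.
Row 8 has 25 + 51 + 9 − 10 − 9 − 19 + 10 = 57; the blank must be 91 − 57 = 34.
Column 6 has 12 + 4 − 5 + 6 + 18 + 14 + 34 = 83; the blank must be 91 − 83 = 8.
Row 6 has 3 − 4 + 20 + 22 + 15 + 8 + 18 = 82; the blank must be 91 − 82 = 9.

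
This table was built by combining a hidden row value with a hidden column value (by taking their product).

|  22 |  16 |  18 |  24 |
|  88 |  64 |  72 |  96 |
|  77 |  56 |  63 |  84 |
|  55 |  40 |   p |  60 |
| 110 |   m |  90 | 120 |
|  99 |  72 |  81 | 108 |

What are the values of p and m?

Each row is a constant multiple of every other row — this is a multiplication table with the headers hidden.
Row 4 is 55/22 = 5/2 times row 1, so its entry in column 3 is 18 × 5/2 = 45.
Row 5 is 110/22 = 5/1 times row 1, so its entry in column 2 is 16 × 5/1 = 80.

p = 45, m = 80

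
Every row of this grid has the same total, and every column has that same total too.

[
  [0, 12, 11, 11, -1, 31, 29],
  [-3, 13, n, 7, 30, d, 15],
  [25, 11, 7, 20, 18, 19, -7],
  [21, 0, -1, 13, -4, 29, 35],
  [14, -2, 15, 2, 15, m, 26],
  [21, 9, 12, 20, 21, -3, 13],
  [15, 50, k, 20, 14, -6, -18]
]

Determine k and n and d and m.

k = 18, n = 31, d = 0, m = 23

Rows 1 and 3 both sum to 93, so that's the common total.
The known cells in row 5 total 70, leaving 93 − 70 = 23 for the blank.
The known cells in row 7 total 75, leaving 93 − 75 = 18 for the blank.
The known cells in column 3 total 62, leaving 93 − 62 = 31 for the blank.
The known cells in row 2 total 93, leaving 93 − 93 = 0 for the blank.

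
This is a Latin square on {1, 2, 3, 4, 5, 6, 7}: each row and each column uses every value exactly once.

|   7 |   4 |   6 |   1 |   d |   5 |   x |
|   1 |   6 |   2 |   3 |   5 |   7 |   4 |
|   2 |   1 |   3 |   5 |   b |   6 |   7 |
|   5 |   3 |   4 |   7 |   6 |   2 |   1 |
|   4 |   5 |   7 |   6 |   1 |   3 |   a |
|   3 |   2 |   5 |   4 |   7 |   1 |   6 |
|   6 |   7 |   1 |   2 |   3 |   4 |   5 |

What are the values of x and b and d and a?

Cell (3,5): row 3 already has {1, 2, 3, 5, 6, 7} → 4.
At (row 5, col 7): row 5 already has {1, 3, 4, 5, 6, 7}, so the value is 2.
At (row 1, col 5): column 5 already has {1, 3, 4, 5, 6, 7}, so the value is 2.
For row 1, column 7: row 1 already has {1, 2, 4, 5, 6, 7}; that leaves 3.

x = 3, b = 4, d = 2, a = 2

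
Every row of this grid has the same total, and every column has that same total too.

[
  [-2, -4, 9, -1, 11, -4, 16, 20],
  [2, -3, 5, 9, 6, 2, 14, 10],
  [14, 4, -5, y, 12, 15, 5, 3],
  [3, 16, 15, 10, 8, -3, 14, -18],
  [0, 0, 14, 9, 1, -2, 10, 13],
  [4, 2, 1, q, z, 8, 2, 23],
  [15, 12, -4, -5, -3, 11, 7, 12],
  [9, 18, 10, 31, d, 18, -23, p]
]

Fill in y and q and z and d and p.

Rows 1 and 2 both sum to 45, so that's the common total.
Column 8 has 20 + 10 + 3 − 18 + 13 + 23 + 12 = 63; the blank must be 45 − 63 = -18.
Row 8 has 9 + 18 + 10 + 31 + 18 − 23 − 18 = 45; the blank must be 45 − 45 = 0.
Column 5 has 11 + 6 + 12 + 8 + 1 − 3 + 0 = 35; the blank must be 45 − 35 = 10.
Row 3 has 14 + 4 − 5 + 12 + 15 + 5 + 3 = 48; the blank must be 45 − 48 = -3.
Row 6 has 4 + 2 + 1 + 10 + 8 + 2 + 23 = 50; the blank must be 45 − 50 = -5.

y = -3, q = -5, z = 10, d = 0, p = -18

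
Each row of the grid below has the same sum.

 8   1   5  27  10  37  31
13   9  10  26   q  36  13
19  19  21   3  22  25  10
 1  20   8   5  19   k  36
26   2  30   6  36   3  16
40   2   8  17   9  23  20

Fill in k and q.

Rows 1 and 6 both add up to 119, so every row sums to 119.
Row 4: 1 + 20 + 8 + 5 + 19 + 36 = 89, so the missing entry is 119 − 89 = 30.
Row 2: 13 + 9 + 10 + 26 + 36 + 13 = 107, so the missing entry is 119 − 107 = 12.

k = 30, q = 12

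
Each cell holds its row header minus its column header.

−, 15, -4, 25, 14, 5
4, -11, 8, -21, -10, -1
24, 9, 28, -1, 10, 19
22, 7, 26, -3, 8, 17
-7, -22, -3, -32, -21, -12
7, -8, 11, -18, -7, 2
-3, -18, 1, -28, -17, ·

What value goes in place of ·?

-3 − 5 = -8.

-8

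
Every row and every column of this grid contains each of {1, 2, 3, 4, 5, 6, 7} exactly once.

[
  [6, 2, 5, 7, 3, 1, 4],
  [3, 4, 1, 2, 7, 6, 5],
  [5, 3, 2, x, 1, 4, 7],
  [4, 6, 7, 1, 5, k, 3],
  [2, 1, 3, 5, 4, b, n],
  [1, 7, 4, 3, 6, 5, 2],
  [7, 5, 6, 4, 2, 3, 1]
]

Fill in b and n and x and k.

For row 3, column 4: row 3 already has {1, 2, 3, 4, 5, 7}; that leaves 6.
Cell (5,7): column 7 already has {1, 2, 3, 4, 5, 7} → 6.
For row 5, column 6: row 5 already has {1, 2, 3, 4, 5, 6}; that leaves 7.
Cell (4,6): row 4 already has {1, 3, 4, 5, 6, 7} → 2.

b = 7, n = 6, x = 6, k = 2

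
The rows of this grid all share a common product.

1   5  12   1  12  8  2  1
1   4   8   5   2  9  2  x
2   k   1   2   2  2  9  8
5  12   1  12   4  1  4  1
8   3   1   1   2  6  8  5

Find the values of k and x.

Rows 1 and 4 each multiply to 11520, so every row has product 11520.
Row 3: 2×1×2×2×2×9×8 = 1152, so the missing entry is 11520 ÷ 1152 = 10.
Row 2: 1×4×8×5×2×9×2 = 5760, so the missing entry is 11520 ÷ 5760 = 2.

k = 10, x = 2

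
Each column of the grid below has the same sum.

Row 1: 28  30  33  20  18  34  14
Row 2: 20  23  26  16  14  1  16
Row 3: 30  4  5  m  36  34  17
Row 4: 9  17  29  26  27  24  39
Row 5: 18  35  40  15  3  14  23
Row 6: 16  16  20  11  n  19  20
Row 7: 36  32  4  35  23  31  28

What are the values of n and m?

Column 6 sums to 157 and so does column 7; that's the common total.
In column 5 the known cells total 121, leaving 157 − 121 = 36.
In column 4 the known cells total 123, leaving 157 − 123 = 34.

n = 36, m = 34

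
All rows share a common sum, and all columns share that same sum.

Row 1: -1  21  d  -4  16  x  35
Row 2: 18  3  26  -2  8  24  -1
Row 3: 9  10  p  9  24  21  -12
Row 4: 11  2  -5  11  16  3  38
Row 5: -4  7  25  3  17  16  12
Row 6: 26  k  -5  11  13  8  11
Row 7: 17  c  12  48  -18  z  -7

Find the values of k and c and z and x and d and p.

k = 12, c = 21, z = 3, x = 1, d = 8, p = 15

Rows 2 and 4 both sum to 76, so that's the common total.
The known cells in row 6 total 64, leaving 76 − 64 = 12 for the blank.
The known cells in column 2 total 55, leaving 76 − 55 = 21 for the blank.
The known cells in row 7 total 73, leaving 76 − 73 = 3 for the blank.
The known cells in column 6 total 75, leaving 76 − 75 = 1 for the blank.
The known cells in row 1 total 68, leaving 76 − 68 = 8 for the blank.
The known cells in row 3 total 61, leaving 76 − 61 = 15 for the blank.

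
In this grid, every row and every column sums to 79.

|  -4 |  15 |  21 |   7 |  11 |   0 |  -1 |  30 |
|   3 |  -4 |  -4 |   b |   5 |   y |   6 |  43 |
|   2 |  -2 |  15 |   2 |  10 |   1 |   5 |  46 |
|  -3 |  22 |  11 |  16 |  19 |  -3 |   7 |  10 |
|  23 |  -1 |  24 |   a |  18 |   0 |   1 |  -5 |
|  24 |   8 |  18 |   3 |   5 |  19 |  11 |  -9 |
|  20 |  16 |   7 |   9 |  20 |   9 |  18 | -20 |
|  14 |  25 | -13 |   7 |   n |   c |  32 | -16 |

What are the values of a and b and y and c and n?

a = 19, b = 16, y = 14, c = 39, n = -9

The known cells in column 5 total 88, leaving 79 − 88 = -9 for the blank.
The known cells in row 5 total 60, leaving 79 − 60 = 19 for the blank.
The known cells in row 8 total 40, leaving 79 − 40 = 39 for the blank.
The known cells in column 6 total 65, leaving 79 − 65 = 14 for the blank.
The known cells in row 2 total 63, leaving 79 − 63 = 16 for the blank.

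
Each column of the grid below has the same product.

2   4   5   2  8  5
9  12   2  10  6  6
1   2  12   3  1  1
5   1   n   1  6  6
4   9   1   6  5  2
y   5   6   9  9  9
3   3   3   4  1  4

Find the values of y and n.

y = 12, n = 6

Columns 2 and 4 each multiply to 12960, so every column has product 12960.
Column 1: 2×9×1×5×4×3 = 1080, so the missing entry is 12960 ÷ 1080 = 12.
Column 3: 5×2×12×1×6×3 = 2160, so the missing entry is 12960 ÷ 2160 = 6.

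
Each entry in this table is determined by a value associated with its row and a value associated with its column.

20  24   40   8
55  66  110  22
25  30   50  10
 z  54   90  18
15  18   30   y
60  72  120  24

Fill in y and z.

y = 6, z = 45

Each row is a constant multiple of every other row — this is a multiplication table with the headers hidden.
Row 5 is 18/24 = 3/4 times row 1, so its entry in column 4 is 8 × 3/4 = 6.
Row 4 is 54/24 = 9/4 times row 1, so its entry in column 1 is 20 × 9/4 = 45.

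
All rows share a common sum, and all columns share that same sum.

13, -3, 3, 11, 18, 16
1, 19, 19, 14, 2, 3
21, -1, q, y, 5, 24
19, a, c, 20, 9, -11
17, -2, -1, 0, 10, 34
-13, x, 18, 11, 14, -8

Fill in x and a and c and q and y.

Rows 1 and 2 both sum to 58, so that's the common total.
Row 6 has -13 + 18 + 11 + 14 − 8 = 22; the blank must be 58 − 22 = 36.
Column 2 has -3 + 19 − 1 − 2 + 36 = 49; the blank must be 58 − 49 = 9.
Column 4 has 11 + 14 + 20 + 0 + 11 = 56; the blank must be 58 − 56 = 2.
Row 3 has 21 − 1 + 2 + 5 + 24 = 51; the blank must be 58 − 51 = 7.
Row 4 has 19 + 9 + 20 + 9 − 11 = 46; the blank must be 58 − 46 = 12.

x = 36, a = 9, c = 12, q = 7, y = 2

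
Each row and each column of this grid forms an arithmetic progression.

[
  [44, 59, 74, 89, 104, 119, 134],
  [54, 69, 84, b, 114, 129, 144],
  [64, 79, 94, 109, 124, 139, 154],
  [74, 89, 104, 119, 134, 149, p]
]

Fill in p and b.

p = 164, b = 99

Along each row the entries change by 15 per step; down each column they change by 10.
Row 4: from 74 at column 1, stepping by 15 to column 7 gives 164.
Row 2: from 54 at column 1, stepping by 15 to column 4 gives 99.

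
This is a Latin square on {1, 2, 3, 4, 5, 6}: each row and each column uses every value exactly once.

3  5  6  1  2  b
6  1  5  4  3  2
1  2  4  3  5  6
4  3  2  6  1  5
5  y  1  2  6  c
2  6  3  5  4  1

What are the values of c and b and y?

c = 3, b = 4, y = 4

Cell (5,2): column 2 already has {1, 2, 3, 5, 6} → 4.
Cell (5,6): row 5 already has {1, 2, 4, 5, 6} → 3.
Cell (1,6): row 1 already has {1, 2, 3, 5, 6} → 4.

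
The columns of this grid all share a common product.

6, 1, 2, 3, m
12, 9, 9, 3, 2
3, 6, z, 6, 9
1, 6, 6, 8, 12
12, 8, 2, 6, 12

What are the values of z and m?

Columns 2 and 4 each multiply to 2592, so every column has product 2592.
Column 3: 2×9×6×2 = 216, so the missing entry is 2592 ÷ 216 = 12.
Column 5: 2×9×12×12 = 2592, so the missing entry is 2592 ÷ 2592 = 1.

z = 12, m = 1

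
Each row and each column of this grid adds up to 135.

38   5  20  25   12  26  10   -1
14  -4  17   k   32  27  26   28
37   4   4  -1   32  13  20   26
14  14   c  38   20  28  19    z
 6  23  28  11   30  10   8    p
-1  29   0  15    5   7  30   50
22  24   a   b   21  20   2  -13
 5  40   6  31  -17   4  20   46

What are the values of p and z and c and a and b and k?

p = 19, z = -20, c = 22, a = 38, b = 21, k = -5

Row 2 has 14 − 4 + 17 + 32 + 27 + 26 + 28 = 140; the blank must be 135 − 140 = -5.
Column 4 has 25 − 5 − 1 + 38 + 11 + 15 + 31 = 114; the blank must be 135 − 114 = 21.
Row 7 has 22 + 24 + 21 + 21 + 20 + 2 − 13 = 97; the blank must be 135 − 97 = 38.
Column 3 has 20 + 17 + 4 + 28 + 0 + 38 + 6 = 113; the blank must be 135 − 113 = 22.
Row 4 has 14 + 14 + 22 + 38 + 20 + 28 + 19 = 155; the blank must be 135 − 155 = -20.
Row 5 has 6 + 23 + 28 + 11 + 30 + 10 + 8 = 116; the blank must be 135 − 116 = 19.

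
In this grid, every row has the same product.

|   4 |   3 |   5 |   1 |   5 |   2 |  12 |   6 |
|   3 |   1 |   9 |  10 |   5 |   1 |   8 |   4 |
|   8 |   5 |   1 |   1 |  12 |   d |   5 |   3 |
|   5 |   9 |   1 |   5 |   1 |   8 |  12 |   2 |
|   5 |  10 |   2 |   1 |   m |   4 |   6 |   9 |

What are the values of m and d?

m = 2, d = 6

Rows 1 and 2 each multiply to 43200, so every row has product 43200.
Row 5: 5×10×2×1×4×6×9 = 21600, so the missing entry is 43200 ÷ 21600 = 2.
Row 3: 8×5×1×1×12×5×3 = 7200, so the missing entry is 43200 ÷ 7200 = 6.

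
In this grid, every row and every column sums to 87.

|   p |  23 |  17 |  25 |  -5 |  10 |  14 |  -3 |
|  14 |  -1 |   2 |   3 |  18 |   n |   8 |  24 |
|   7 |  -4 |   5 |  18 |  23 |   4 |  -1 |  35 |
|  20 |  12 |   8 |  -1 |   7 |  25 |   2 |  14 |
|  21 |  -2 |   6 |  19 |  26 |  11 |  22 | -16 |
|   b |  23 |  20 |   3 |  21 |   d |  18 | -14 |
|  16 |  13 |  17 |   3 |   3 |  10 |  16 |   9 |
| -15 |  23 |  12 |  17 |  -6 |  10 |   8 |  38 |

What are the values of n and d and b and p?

The known cells in row 1 total 81, leaving 87 − 81 = 6 for the blank.
The known cells in column 1 total 69, leaving 87 − 69 = 18 for the blank.
The known cells in row 6 total 89, leaving 87 − 89 = -2 for the blank.
The known cells in row 2 total 68, leaving 87 − 68 = 19 for the blank.

n = 19, d = -2, b = 18, p = 6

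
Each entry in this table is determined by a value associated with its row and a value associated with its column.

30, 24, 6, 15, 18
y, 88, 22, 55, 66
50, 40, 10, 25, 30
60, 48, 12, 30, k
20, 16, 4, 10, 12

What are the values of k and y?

Each row is a constant multiple of every other row — this is a multiplication table with the headers hidden.
Row 4 is 48/24 = 2/1 times row 1, so its entry in column 5 is 18 × 2/1 = 36.
Row 2 is 88/24 = 11/3 times row 1, so its entry in column 1 is 30 × 11/3 = 110.

k = 36, y = 110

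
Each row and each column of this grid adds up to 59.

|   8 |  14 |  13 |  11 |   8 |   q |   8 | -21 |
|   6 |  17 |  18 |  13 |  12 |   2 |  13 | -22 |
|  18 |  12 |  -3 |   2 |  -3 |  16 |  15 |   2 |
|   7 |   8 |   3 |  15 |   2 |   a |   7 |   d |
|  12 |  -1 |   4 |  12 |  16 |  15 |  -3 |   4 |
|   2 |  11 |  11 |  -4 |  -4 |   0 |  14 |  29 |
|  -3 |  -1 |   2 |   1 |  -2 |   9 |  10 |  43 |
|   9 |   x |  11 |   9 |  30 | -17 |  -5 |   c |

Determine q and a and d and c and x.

Column 2: 14 + 17 + 12 + 8 − 1 + 11 − 1 = 60, so its missing entry is 59 − 60 = -1.
Row 8: 9 − 1 + 11 + 9 + 30 − 17 − 5 = 36, so its missing entry is 59 − 36 = 23.
Column 8: -21 − 22 + 2 + 4 + 29 + 43 + 23 = 58, so its missing entry is 59 − 58 = 1.
Row 1: 8 + 14 + 13 + 11 + 8 + 8 − 21 = 41, so its missing entry is 59 − 41 = 18.
Row 4: 7 + 8 + 3 + 15 + 2 + 7 + 1 = 43, so its missing entry is 59 − 43 = 16.

q = 18, a = 16, d = 1, c = 23, x = -1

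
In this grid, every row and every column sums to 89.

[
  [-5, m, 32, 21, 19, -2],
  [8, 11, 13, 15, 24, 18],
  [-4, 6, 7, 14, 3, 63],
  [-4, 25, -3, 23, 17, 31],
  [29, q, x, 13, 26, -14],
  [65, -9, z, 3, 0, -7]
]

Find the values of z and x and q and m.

z = 37, x = 3, q = 32, m = 24

Row 1 has -5 + 32 + 21 + 19 − 2 = 65; the blank must be 89 − 65 = 24.
Column 2 has 24 + 11 + 6 + 25 − 9 = 57; the blank must be 89 − 57 = 32.
Row 5 has 29 + 32 + 13 + 26 − 14 = 86; the blank must be 89 − 86 = 3.
Row 6 has 65 − 9 + 3 + 0 − 7 = 52; the blank must be 89 − 52 = 37.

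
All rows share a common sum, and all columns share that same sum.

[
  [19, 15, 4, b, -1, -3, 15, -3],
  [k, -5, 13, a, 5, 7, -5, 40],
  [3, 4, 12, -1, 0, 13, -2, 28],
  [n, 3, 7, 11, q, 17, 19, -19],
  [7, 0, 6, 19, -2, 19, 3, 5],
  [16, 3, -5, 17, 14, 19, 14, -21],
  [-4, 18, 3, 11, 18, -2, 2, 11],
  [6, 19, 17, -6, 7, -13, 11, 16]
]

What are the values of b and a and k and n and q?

Rows 3 and 5 both sum to 57, so that's the common total.
The known cells in column 5 total 41, leaving 57 − 41 = 16 for the blank.
The known cells in row 1 total 46, leaving 57 − 46 = 11 for the blank.
The known cells in row 4 total 54, leaving 57 − 54 = 3 for the blank.
The known cells in column 1 total 50, leaving 57 − 50 = 7 for the blank.
The known cells in row 2 total 62, leaving 57 − 62 = -5 for the blank.

b = 11, a = -5, k = 7, n = 3, q = 16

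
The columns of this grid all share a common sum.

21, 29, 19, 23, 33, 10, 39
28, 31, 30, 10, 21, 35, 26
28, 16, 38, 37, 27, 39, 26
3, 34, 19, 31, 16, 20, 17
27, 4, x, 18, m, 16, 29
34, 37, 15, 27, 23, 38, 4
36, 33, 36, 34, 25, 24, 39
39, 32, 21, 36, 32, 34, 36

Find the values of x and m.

Columns 2 and 4 both add up to 216, so every column sums to 216.
Column 3: 19 + 30 + 38 + 19 + 15 + 36 + 21 = 178, so the missing entry is 216 − 178 = 38.
Column 5: 33 + 21 + 27 + 16 + 23 + 25 + 32 = 177, so the missing entry is 216 − 177 = 39.

x = 38, m = 39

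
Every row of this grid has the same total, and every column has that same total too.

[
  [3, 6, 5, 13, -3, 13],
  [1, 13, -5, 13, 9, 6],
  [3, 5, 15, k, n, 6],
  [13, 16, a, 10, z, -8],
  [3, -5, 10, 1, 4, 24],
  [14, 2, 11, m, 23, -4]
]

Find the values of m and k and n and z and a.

m = -9, k = 9, n = -1, z = 5, a = 1

Rows 1 and 2 both sum to 37, so that's the common total.
Row 6 has 14 + 2 + 11 + 23 − 4 = 46; the blank must be 37 − 46 = -9.
Column 4 has 13 + 13 + 10 + 1 − 9 = 28; the blank must be 37 − 28 = 9.
Row 3 has 3 + 5 + 15 + 9 + 6 = 38; the blank must be 37 − 38 = -1.
Column 5 has -3 + 9 − 1 + 4 + 23 = 32; the blank must be 37 − 32 = 5.
Row 4 has 13 + 16 + 10 + 5 − 8 = 36; the blank must be 37 − 36 = 1.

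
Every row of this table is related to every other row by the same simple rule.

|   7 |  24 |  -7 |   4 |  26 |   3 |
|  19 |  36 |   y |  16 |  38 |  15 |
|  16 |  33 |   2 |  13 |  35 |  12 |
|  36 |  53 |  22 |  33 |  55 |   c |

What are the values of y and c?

The difference between any two rows is the same in every column — this is an addition table with the headers hidden.
Row 2 minus row 1 is 16 − 4 = 12, so its entry in column 3 is -7 + 12 = 5.
Row 4 minus row 1 is 33 − 4 = 29, so its entry in column 6 is 3 + 29 = 32.

y = 5, c = 32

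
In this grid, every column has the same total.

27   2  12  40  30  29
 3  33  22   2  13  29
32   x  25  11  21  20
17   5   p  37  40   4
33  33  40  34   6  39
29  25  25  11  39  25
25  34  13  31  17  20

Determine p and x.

p = 29, x = 34

Columns 4 and 5 both add up to 166, so every column sums to 166.
Column 3: 12 + 22 + 25 + 40 + 25 + 13 = 137, so the missing entry is 166 − 137 = 29.
Column 2: 2 + 33 + 5 + 33 + 25 + 34 = 132, so the missing entry is 166 − 132 = 34.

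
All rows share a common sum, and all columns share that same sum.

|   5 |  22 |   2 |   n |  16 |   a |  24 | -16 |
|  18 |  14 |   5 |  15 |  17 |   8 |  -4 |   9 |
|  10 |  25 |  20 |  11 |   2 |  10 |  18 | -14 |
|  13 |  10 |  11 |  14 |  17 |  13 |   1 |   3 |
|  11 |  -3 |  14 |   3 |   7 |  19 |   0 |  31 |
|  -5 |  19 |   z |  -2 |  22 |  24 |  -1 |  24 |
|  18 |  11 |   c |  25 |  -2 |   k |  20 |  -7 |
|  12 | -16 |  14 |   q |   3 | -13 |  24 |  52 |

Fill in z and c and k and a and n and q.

z = 1, c = 15, k = 2, a = 19, n = 10, q = 6

Rows 2 and 3 both sum to 82, so that's the common total.
The known cells in row 8 total 76, leaving 82 − 76 = 6 for the blank.
The known cells in column 4 total 72, leaving 82 − 72 = 10 for the blank.
The known cells in row 1 total 63, leaving 82 − 63 = 19 for the blank.
The known cells in column 6 total 80, leaving 82 − 80 = 2 for the blank.
The known cells in row 7 total 67, leaving 82 − 67 = 15 for the blank.
The known cells in row 6 total 81, leaving 82 − 81 = 1 for the blank.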